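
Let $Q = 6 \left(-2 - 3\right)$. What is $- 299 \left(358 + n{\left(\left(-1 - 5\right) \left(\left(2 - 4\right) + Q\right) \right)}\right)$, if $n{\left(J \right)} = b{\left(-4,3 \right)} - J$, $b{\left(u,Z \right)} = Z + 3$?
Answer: $-51428$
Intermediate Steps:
$Q = -30$ ($Q = 6 \left(-5\right) = -30$)
$b{\left(u,Z \right)} = 3 + Z$
$n{\left(J \right)} = 6 - J$ ($n{\left(J \right)} = \left(3 + 3\right) - J = 6 - J$)
$- 299 \left(358 + n{\left(\left(-1 - 5\right) \left(\left(2 - 4\right) + Q\right) \right)}\right) = - 299 \left(358 + \left(6 - \left(-1 - 5\right) \left(\left(2 - 4\right) - 30\right)\right)\right) = - 299 \left(358 + \left(6 - - 6 \left(\left(2 - 4\right) - 30\right)\right)\right) = - 299 \left(358 + \left(6 - - 6 \left(-2 - 30\right)\right)\right) = - 299 \left(358 + \left(6 - \left(-6\right) \left(-32\right)\right)\right) = - 299 \left(358 + \left(6 - 192\right)\right) = - 299 \left(358 - 186\right) = \left(-299\right) 172 = -51428$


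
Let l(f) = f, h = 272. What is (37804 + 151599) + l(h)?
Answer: 189675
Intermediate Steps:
(37804 + 151599) + l(h) = (37804 + 151599) + 272 = 189403 + 272 = 189675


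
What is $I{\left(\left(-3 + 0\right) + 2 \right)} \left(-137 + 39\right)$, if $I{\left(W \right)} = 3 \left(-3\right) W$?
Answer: $-882$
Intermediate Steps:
$I{\left(W \right)} = - 9 W$
$I{\left(\left(-3 + 0\right) + 2 \right)} \left(-137 + 39\right) = - 9 \left(\left(-3 + 0\right) + 2\right) \left(-137 + 39\right) = - 9 \left(-3 + 2\right) \left(-98\right) = \left(-9\right) \left(-1\right) \left(-98\right) = 9 \left(-98\right) = -882$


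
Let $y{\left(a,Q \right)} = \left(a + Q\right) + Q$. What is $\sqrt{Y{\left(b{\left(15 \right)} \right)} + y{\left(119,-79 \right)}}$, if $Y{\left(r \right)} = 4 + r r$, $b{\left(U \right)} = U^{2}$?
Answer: $\sqrt{50590} \approx 224.92$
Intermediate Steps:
$y{\left(a,Q \right)} = a + 2 Q$ ($y{\left(a,Q \right)} = \left(Q + a\right) + Q = a + 2 Q$)
$Y{\left(r \right)} = 4 + r^{2}$
$\sqrt{Y{\left(b{\left(15 \right)} \right)} + y{\left(119,-79 \right)}} = \sqrt{\left(4 + \left(15^{2}\right)^{2}\right) + \left(119 + 2 \left(-79\right)\right)} = \sqrt{\left(4 + 225^{2}\right) + \left(119 - 158\right)} = \sqrt{\left(4 + 50625\right) - 39} = \sqrt{50629 - 39} = \sqrt{50590}$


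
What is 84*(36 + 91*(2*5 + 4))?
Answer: 110040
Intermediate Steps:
84*(36 + 91*(2*5 + 4)) = 84*(36 + 91*(10 + 4)) = 84*(36 + 91*14) = 84*(36 + 1274) = 84*1310 = 110040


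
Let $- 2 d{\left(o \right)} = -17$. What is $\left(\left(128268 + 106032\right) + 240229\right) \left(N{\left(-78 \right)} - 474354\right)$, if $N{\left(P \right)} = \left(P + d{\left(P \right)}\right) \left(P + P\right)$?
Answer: $-219949885848$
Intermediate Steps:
$d{\left(o \right)} = \frac{17}{2}$ ($d{\left(o \right)} = \left(- \frac{1}{2}\right) \left(-17\right) = \frac{17}{2}$)
$N{\left(P \right)} = 2 P \left(\frac{17}{2} + P\right)$ ($N{\left(P \right)} = \left(P + \frac{17}{2}\right) \left(P + P\right) = \left(\frac{17}{2} + P\right) 2 P = 2 P \left(\frac{17}{2} + P\right)$)
$\left(\left(128268 + 106032\right) + 240229\right) \left(N{\left(-78 \right)} - 474354\right) = \left(\left(128268 + 106032\right) + 240229\right) \left(- 78 \left(17 + 2 \left(-78\right)\right) - 474354\right) = \left(234300 + 240229\right) \left(- 78 \left(17 - 156\right) - 474354\right) = 474529 \left(\left(-78\right) \left(-139\right) - 474354\right) = 474529 \left(10842 - 474354\right) = 474529 \left(-463512\right) = -219949885848$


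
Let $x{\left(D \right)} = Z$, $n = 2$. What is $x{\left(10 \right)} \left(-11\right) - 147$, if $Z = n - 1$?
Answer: $-158$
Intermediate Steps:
$Z = 1$ ($Z = 2 - 1 = 1$)
$x{\left(D \right)} = 1$
$x{\left(10 \right)} \left(-11\right) - 147 = 1 \left(-11\right) - 147 = -11 - 147 = -158$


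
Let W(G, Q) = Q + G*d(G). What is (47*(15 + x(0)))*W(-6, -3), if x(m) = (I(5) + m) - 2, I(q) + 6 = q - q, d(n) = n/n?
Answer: -2961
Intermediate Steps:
d(n) = 1
W(G, Q) = G + Q (W(G, Q) = Q + G*1 = Q + G = G + Q)
I(q) = -6 (I(q) = -6 + (q - q) = -6 + 0 = -6)
x(m) = -8 + m (x(m) = (-6 + m) - 2 = -8 + m)
(47*(15 + x(0)))*W(-6, -3) = (47*(15 + (-8 + 0)))*(-6 - 3) = (47*(15 - 8))*(-9) = (47*7)*(-9) = 329*(-9) = -2961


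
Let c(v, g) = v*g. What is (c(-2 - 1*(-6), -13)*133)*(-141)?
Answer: 975156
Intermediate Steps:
c(v, g) = g*v
(c(-2 - 1*(-6), -13)*133)*(-141) = (-13*(-2 - 1*(-6))*133)*(-141) = (-13*(-2 + 6)*133)*(-141) = (-13*4*133)*(-141) = -52*133*(-141) = -6916*(-141) = 975156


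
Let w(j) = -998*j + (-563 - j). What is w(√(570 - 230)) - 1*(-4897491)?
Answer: 4896928 - 1998*√85 ≈ 4.8785e+6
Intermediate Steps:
w(j) = -563 - 999*j
w(√(570 - 230)) - 1*(-4897491) = (-563 - 999*√(570 - 230)) - 1*(-4897491) = (-563 - 1998*√85) + 4897491 = 4896928 - 1998*√85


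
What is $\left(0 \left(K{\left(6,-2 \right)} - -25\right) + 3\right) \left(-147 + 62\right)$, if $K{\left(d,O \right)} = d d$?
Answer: $-255$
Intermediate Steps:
$K{\left(d,O \right)} = d^{2}$
$\left(0 \left(K{\left(6,-2 \right)} - -25\right) + 3\right) \left(-147 + 62\right) = \left(0 \left(6^{2} - -25\right) + 3\right) \left(-147 + 62\right) = \left(0 \left(36 + 25\right) + 3\right) \left(-85\right) = \left(0 \cdot 61 + 3\right) \left(-85\right) = \left(0 + 3\right) \left(-85\right) = 3 \left(-85\right) = -255$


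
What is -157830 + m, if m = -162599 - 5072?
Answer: -325501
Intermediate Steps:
m = -167671
-157830 + m = -157830 - 167671 = -325501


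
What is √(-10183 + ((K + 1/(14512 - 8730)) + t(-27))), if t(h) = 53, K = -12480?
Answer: I*√15426260242/826 ≈ 150.37*I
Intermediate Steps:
√(-10183 + ((K + 1/(14512 - 8730)) + t(-27))) = √(-10183 + ((-12480 + 1/(14512 - 8730)) + 53)) = √(-10183 + ((-12480 + 1/5782) + 53)) = √(-10183 + (-72159359/5782 + 53)) = √(-10183 - 71852913/5782) = √(-130731019/5782) = I*√15426260242/826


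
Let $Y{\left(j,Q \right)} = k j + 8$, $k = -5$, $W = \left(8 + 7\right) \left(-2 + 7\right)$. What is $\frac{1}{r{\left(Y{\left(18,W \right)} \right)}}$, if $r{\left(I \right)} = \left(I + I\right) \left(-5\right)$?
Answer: $\frac{1}{820} \approx 0.0012195$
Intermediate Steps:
$W = 75$ ($W = 15 \cdot 5 = 75$)
$Y{\left(j,Q \right)} = 8 - 5 j$ ($Y{\left(j,Q \right)} = - 5 j + 8 = 8 - 5 j$)
$r{\left(I \right)} = - 10 I$ ($r{\left(I \right)} = 2 I \left(-5\right) = - 10 I$)
$\frac{1}{r{\left(Y{\left(18,W \right)} \right)}} = \frac{1}{\left(-10\right) \left(8 - 90\right)} = \frac{1}{\left(-10\right) \left(-82\right)} = \frac{1}{820}$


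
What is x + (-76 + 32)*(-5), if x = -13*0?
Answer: 220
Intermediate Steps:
x = 0
x + (-76 + 32)*(-5) = 0 + (-76 + 32)*(-5) = 0 - 44*(-5) = 0 + 220 = 220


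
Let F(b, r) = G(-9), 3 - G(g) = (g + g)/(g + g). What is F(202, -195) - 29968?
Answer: -29966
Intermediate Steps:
G(g) = 2 (G(g) = 3 - (g + g)/(g + g) = 3 - 2*g/(2*g) = 3 - 2*g*1/(2*g) = 3 - 1*1 = 3 - 1 = 2)
F(b, r) = 2
F(202, -195) - 29968 = 2 - 29968 = -29966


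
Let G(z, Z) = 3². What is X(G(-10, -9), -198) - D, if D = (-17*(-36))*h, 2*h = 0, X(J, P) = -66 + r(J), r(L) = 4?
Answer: -62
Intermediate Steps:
G(z, Z) = 9
X(J, P) = -62 (X(J, P) = -66 + 4 = -62)
h = 0 (h = (½)*0 = 0)
D = 0 (D = -17*(-36)*0 = 612*0 = 0)
X(G(-10, -9), -198) - D = -62 - 1*0 = -62 + 0 = -62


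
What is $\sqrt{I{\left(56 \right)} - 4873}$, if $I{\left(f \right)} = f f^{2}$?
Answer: $\sqrt{170743} \approx 413.21$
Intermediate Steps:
$I{\left(f \right)} = f^{3}$
$\sqrt{I{\left(56 \right)} - 4873} = \sqrt{56^{3} - 4873} = \sqrt{175616 - 4873} = \sqrt{170743}$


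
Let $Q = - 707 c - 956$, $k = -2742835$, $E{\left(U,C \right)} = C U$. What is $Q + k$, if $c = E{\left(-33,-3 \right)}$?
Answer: $-2813784$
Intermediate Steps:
$c = 99$ ($c = \left(-3\right) \left(-33\right) = 99$)
$Q = -70949$ ($Q = \left(-707\right) 99 - 956 = -69993 - 956 = -70949$)
$Q + k = -70949 - 2742835 = -2813784$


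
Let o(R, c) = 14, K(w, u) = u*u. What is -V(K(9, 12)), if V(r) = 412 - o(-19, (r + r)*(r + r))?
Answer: -398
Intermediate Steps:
K(w, u) = u²
V(r) = 398 (V(r) = 412 - 1*14 = 412 - 14 = 398)
-V(K(9, 12)) = -1*398 = -398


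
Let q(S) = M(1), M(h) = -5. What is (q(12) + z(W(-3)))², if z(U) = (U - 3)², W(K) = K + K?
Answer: 5776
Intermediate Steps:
q(S) = -5
W(K) = 2*K
z(U) = (-3 + U)²
(q(12) + z(W(-3)))² = (-5 + (-3 + 2*(-3))²)² = (-5 + (-3 - 6)²)² = (-5 + (-9)²)² = (-5 + 81)² = 76² = 5776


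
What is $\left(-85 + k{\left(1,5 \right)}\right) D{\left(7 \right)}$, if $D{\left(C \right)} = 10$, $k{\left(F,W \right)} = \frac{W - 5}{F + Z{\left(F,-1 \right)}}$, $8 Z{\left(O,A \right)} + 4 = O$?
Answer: $-850$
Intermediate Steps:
$Z{\left(O,A \right)} = - \frac{1}{2} + \frac{O}{8}$
$k{\left(F,W \right)} = \frac{-5 + W}{- \frac{1}{2} + \frac{9 F}{8}}$ ($k{\left(F,W \right)} = \frac{W - 5}{F + \left(- \frac{1}{2} + \frac{F}{8}\right)} = \frac{-5 + W}{- \frac{1}{2} + \frac{9 F}{8}}$)
$\left(-85 + k{\left(1,5 \right)}\right) D{\left(7 \right)} = \left(-85 + \frac{8 \left(-5 + 5\right)}{-4 + 9 \cdot 1}\right) 10 = \left(-85 + 8 \frac{1}{-4 + 9} \cdot 0\right) 10 = \left(-85 + 8 \cdot \frac{1}{5} \cdot 0\right) 10 = \left(-85 + 0\right) 10 = \left(-85\right) 10 = -850$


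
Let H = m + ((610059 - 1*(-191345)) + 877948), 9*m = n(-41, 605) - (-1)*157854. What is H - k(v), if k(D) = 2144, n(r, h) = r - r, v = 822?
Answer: 5084242/3 ≈ 1.6947e+6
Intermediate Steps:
n(r, h) = 0
m = 52618/3 (m = (0 - (-1)*157854)/9 = (0 - 1*(-157854))/9 = (0 + 157854)/9 = (⅑)*157854 = 52618/3 ≈ 17539.)
H = 5090674/3 (H = 52618/3 + ((610059 - 1*(-191345)) + 877948) = 52618/3 + ((610059 + 191345) + 877948) = 52618/3 + (801404 + 877948) = 52618/3 + 1679352 = 5090674/3 ≈ 1.6969e+6)
H - k(v) = 5090674/3 - 1*2144 = 5090674/3 - 2144 = 5084242/3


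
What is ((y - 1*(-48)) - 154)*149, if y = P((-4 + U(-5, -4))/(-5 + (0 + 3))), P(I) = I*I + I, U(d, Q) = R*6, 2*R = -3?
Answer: -34121/4 ≈ -8530.3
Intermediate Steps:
R = -3/2 (R = (½)*(-3) = -3/2 ≈ -1.5000)
U(d, Q) = -9 (U(d, Q) = -3/2*6 = -9)
P(I) = I + I² (P(I) = I² + I = I + I²)
y = 195/4 (y = ((-4 - 9)/(-5 + (0 + 3)))*(1 + (-4 - 9)/(-5 + (0 + 3))) = (-13/(-5 + 3))*(1 - 13/(-5 + 3)) = (-13/(-2))*(1 - 13/(-2)) = (-13*(-½))*(1 - 13*(-½)) = 13*(1 + 13/2)/2 = (13/2)*(15/2) = 195/4 ≈ 48.750)
((y - 1*(-48)) - 154)*149 = ((195/4 - 1*(-48)) - 154)*149 = ((195/4 + 48) - 154)*149 = (387/4 - 154)*149 = -229/4*149 = -34121/4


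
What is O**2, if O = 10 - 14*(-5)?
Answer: 6400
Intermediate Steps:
O = 80 (O = 10 + 70 = 80)
O**2 = 80**2 = 6400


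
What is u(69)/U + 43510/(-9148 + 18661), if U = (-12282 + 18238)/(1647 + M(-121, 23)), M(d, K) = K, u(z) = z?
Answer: 677664275/28329714 ≈ 23.921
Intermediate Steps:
U = 2978/835 (U = (-12282 + 18238)/(1647 + 23) = 5956/1670 = 5956*(1/1670) = 2978/835 ≈ 3.5665)
u(69)/U + 43510/(-9148 + 18661) = 69/(2978/835) + 43510/(-9148 + 18661) = 69*(835/2978) + 43510/9513 = 57615/2978 + 43510*(1/9513) = 57615/2978 + 43510/9513 = 677664275/28329714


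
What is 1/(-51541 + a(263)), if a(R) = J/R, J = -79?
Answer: -263/13555362 ≈ -1.9402e-5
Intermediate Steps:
a(R) = -79/R
1/(-51541 + a(263)) = 1/(-51541 - 79/263) = 1/(-13555362/263) = -263/13555362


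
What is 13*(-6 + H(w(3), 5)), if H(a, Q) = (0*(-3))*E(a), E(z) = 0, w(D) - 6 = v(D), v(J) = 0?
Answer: -78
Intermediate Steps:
w(D) = 6 (w(D) = 6 + 0 = 6)
H(a, Q) = 0 (H(a, Q) = (0*(-3))*0 = 0*0 = 0)
13*(-6 + H(w(3), 5)) = 13*(-6 + 0) = 13*(-6) = -78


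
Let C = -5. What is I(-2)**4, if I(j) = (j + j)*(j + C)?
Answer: 614656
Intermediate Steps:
I(j) = 2*j*(-5 + j) (I(j) = (j + j)*(j - 5) = (2*j)*(-5 + j) = 2*j*(-5 + j))
I(-2)**4 = (2*(-2)*(-5 - 2))**4 = (2*(-2)*(-7))**4 = 28**4 = 614656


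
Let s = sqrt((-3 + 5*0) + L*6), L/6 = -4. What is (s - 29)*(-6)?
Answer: 174 - 42*I*sqrt(3) ≈ 174.0 - 72.746*I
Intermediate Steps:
L = -24 (L = 6*(-4) = -24)
s = 7*I*sqrt(3) (s = sqrt((-3 + 5*0) - 24*6) = sqrt((-3 + 0) - 144) = sqrt(-3 - 144) = sqrt(-147) = 7*I*sqrt(3) ≈ 12.124*I)
(s - 29)*(-6) = (7*I*sqrt(3) - 29)*(-6) = (-29 + 7*I*sqrt(3))*(-6) = 174 - 42*I*sqrt(3)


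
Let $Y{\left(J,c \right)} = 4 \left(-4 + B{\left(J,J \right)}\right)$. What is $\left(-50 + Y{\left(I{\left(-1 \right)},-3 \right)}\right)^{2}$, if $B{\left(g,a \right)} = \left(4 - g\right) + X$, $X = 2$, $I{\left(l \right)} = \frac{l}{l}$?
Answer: $2116$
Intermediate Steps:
$I{\left(l \right)} = 1$
$B{\left(g,a \right)} = 6 - g$ ($B{\left(g,a \right)} = \left(4 - g\right) + 2 = 6 - g$)
$Y{\left(J,c \right)} = 8 - 4 J$ ($Y{\left(J,c \right)} = 4 \left(-4 - \left(-6 + J\right)\right) = 4 \left(2 - J\right) = 8 - 4 J$)
$\left(-50 + Y{\left(I{\left(-1 \right)},-3 \right)}\right)^{2} = \left(-50 + \left(8 - 4\right)\right)^{2} = \left(-50 + 4\right)^{2} = \left(-46\right)^{2} = 2116$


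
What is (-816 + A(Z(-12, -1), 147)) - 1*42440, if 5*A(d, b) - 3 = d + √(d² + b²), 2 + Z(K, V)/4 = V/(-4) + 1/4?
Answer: -216283/5 + 3*√2405/5 ≈ -43227.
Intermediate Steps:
Z(K, V) = -7 - V (Z(K, V) = -8 + 4*(V/(-4) + 1/4) = -8 + 4*(V*(-¼) + 1*(¼)) = -8 + 4*(-V/4 + ¼) = -8 + 4*(¼ - V/4) = -8 + (1 - V) = -7 - V)
A(d, b) = ⅗ + d/5 + √(b² + d²)/5 (A(d, b) = ⅗ + (d + √(d² + b²))/5 = ⅗ + (d + √(b² + d²))/5 = ⅗ + (d/5 + √(b² + d²)/5) = ⅗ + d/5 + √(b² + d²)/5)
(-816 + A(Z(-12, -1), 147)) - 1*42440 = (-816 + (⅗ + (-7 - 1*(-1))/5 + √(147² + (-7 - 1*(-1))²)/5)) - 1*42440 = (-816 + (⅗ + (-7 + 1)/5 + √(21609 + (-7 + 1)²)/5)) - 42440 = (-816 + (⅗ + (⅕)*(-6) + √(21609 + (-6)²)/5)) - 42440 = (-816 + (⅗ - 6/5 + √(21609 + 36)/5)) - 42440 = (-816 + (⅗ - 6/5 + √21645/5)) - 42440 = (-816 + (⅗ - 6/5 + (3*√2405)/5)) - 42440 = (-816 + (⅗ - 6/5 + 3*√2405/5)) - 42440 = (-816 + (-⅗ + 3*√2405/5)) - 42440 = (-4083/5 + 3*√2405/5) - 42440 = -216283/5 + 3*√2405/5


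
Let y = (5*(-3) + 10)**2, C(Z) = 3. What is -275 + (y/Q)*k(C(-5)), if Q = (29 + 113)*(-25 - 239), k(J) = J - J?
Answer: -275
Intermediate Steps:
k(J) = 0
Q = -37488 (Q = 142*(-264) = -37488)
y = 25 (y = (-15 + 10)**2 = (-5)**2 = 25)
-275 + (y/Q)*k(C(-5)) = -275 + (25/(-37488))*0 = -275 + (25*(-1/37488))*0 = -275 - 25/37488*0 = -275 + 0 = -275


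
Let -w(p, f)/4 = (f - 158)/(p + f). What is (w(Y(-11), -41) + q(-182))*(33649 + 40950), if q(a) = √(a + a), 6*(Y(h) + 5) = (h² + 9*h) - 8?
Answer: -178142412/131 + 149198*I*√91 ≈ -1.3599e+6 + 1.4233e+6*I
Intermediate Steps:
Y(h) = -19/3 + h²/6 + 3*h/2 (Y(h) = -5 + ((h² + 9*h) - 8)/6 = -5 + (-8 + h² + 9*h)/6 = -5 + (-4/3 + h²/6 + 3*h/2) = -19/3 + h²/6 + 3*h/2)
q(a) = √2*√a (q(a) = √(2*a) = √2*√a)
w(p, f) = -4*(-158 + f)/(f + p) (w(p, f) = -4*(f - 158)/(p + f) = -4*(-158 + f)/(f + p))
(w(Y(-11), -41) + q(-182))*(33649 + 40950) = (4*(158 - 1*(-41))/(-41 + (-19/3 + (⅙)*(-11)² + (3/2)*(-11))) + √2*√(-182))*(33649 + 40950) = (4*(158 + 41)/(-41 + (-19/3 + (⅙)*121 - 33/2)) + √2*(I*√182))*74599 = (4*199/(-41 + (-19/3 + 121/6 - 33/2)) + 2*I*√91)*74599 = (4*199/(-41 - 8/3) + 2*I*√91)*74599 = (4*199/(-131/3) + 2*I*√91)*74599 = (4*(-3/131)*199 + 2*I*√91)*74599 = (-2388/131 + 2*I*√91)*74599 = -178142412/131 + 149198*I*√91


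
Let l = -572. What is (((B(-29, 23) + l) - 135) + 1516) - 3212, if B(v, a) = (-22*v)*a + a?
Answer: 12294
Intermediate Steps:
B(v, a) = a - 22*a*v (B(v, a) = -22*a*v + a = a - 22*a*v)
(((B(-29, 23) + l) - 135) + 1516) - 3212 = (((23*(1 - 22*(-29)) - 572) - 135) + 1516) - 3212 = (((23*(1 + 638) - 572) - 135) + 1516) - 3212 = (((23*639 - 572) - 135) + 1516) - 3212 = (((14697 - 572) - 135) + 1516) - 3212 = ((14125 - 135) + 1516) - 3212 = (13990 + 1516) - 3212 = 15506 - 3212 = 12294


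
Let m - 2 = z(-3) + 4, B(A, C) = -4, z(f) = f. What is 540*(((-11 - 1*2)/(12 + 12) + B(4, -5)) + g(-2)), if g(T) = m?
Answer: -1665/2 ≈ -832.50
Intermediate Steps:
m = 3 (m = 2 + (-3 + 4) = 2 + 1 = 3)
g(T) = 3
540*(((-11 - 1*2)/(12 + 12) + B(4, -5)) + g(-2)) = 540*(((-11 - 1*2)/(12 + 12) - 4) + 3) = 540*(((-11 - 2)/24 - 4) + 3) = 540*((-13*1/24 - 4) + 3) = 540*((-13/24 - 4) + 3) = 540*(-109/24 + 3) = 540*(-37/24) = -1665/2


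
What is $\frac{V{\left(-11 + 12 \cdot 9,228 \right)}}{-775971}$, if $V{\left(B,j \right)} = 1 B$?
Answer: $- \frac{97}{775971} \approx -0.000125$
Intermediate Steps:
$V{\left(B,j \right)} = B$
$\frac{V{\left(-11 + 12 \cdot 9,228 \right)}}{-775971} = \frac{-11 + 12 \cdot 9}{-775971} = \left(-11 + 108\right) \left(- \frac{1}{775971}\right) = 97 \left(- \frac{1}{775971}\right) = - \frac{97}{775971}$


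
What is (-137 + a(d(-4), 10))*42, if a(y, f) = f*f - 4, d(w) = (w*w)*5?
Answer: -1722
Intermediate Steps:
d(w) = 5*w² (d(w) = w²*5 = 5*w²)
a(y, f) = -4 + f² (a(y, f) = f² - 4 = -4 + f²)
(-137 + a(d(-4), 10))*42 = (-137 + (-4 + 10²))*42 = (-137 + (-4 + 100))*42 = (-137 + 96)*42 = -41*42 = -1722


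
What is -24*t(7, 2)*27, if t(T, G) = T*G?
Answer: -9072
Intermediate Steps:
t(T, G) = G*T
-24*t(7, 2)*27 = -48*7*27 = -24*14*27 = -336*27 = -9072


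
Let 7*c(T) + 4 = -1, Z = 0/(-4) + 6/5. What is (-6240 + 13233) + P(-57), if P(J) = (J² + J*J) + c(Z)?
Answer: 94432/7 ≈ 13490.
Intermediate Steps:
Z = 6/5 (Z = 0*(-¼) + 6*(⅕) = 0 + 6/5 = 6/5 ≈ 1.2000)
c(T) = -5/7 (c(T) = -4/7 + (⅐)*(-1) = -4/7 - ⅐ = -5/7)
P(J) = -5/7 + 2*J² (P(J) = (J² + J*J) - 5/7 = (J² + J²) - 5/7 = 2*J² - 5/7 = -5/7 + 2*J²)
(-6240 + 13233) + P(-57) = (-6240 + 13233) + (-5/7 + 2*(-57)²) = 6993 + (-5/7 + 2*3249) = 6993 + (-5/7 + 6498) = 6993 + 45481/7 = 94432/7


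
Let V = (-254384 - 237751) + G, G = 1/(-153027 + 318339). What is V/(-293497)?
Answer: 81355821119/48518576064 ≈ 1.6768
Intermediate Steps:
G = 1/165312 ≈ 6.0492e-6
V = -81355821119/165312 (V = (-254384 - 237751) + 1/165312 = -492135 + 1/165312 = -81355821119/165312 ≈ -4.9214e+5)
V/(-293497) = -81355821119/165312/(-293497) = -81355821119/165312*(-1/293497) = 81355821119/48518576064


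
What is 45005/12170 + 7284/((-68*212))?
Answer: 14003645/4386068 ≈ 3.1928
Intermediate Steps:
45005/12170 + 7284/((-68*212)) = 45005*(1/12170) + 7284/(-14416) = 9001/2434 + 7284*(-1/14416) = 9001/2434 - 1821/3604 = 14003645/4386068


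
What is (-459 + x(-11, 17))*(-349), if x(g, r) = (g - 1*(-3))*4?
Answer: 171359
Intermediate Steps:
x(g, r) = 12 + 4*g (x(g, r) = (g + 3)*4 = (3 + g)*4 = 12 + 4*g)
(-459 + x(-11, 17))*(-349) = (-459 + (12 + 4*(-11)))*(-349) = (-459 + (12 - 44))*(-349) = (-459 - 32)*(-349) = -491*(-349) = 171359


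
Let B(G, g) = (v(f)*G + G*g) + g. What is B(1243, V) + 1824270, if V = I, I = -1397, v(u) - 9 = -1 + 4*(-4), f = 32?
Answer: 76458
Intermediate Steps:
v(u) = -8 (v(u) = 9 + (-1 + 4*(-4)) = 9 + (-1 - 16) = 9 - 17 = -8)
V = -1397
B(G, g) = g - 8*G + G*g (B(G, g) = (-8*G + G*g) + g = g - 8*G + G*g)
B(1243, V) + 1824270 = (-1397 - 8*1243 + 1243*(-1397)) + 1824270 = (-1397 - 9944 - 1736471) + 1824270 = -1747812 + 1824270 = 76458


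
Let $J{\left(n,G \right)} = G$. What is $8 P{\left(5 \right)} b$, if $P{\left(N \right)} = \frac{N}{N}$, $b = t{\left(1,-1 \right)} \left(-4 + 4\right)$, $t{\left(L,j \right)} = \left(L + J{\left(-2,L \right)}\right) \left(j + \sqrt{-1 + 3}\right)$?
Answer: $0$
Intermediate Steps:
$t{\left(L,j \right)} = 2 L \left(j + \sqrt{2}\right)$ ($t{\left(L,j \right)} = \left(L + L\right) \left(j + \sqrt{-1 + 3}\right) = 2 L \left(j + \sqrt{2}\right)$)
$b = 0$ ($b = 2 \cdot 1 \left(-1 + \sqrt{2}\right) \left(-4 + 4\right) = \left(-2 + 2 \sqrt{2}\right) 0 = 0$)
$P{\left(N \right)} = 1$
$8 P{\left(5 \right)} b = 8 \cdot 1 \cdot 0 = 8 \cdot 0 = 0$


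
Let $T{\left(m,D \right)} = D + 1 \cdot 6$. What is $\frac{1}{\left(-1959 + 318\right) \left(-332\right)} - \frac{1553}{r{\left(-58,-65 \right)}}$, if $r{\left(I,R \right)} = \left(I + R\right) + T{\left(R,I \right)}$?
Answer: $\frac{846093211}{95342100} \approx 8.8743$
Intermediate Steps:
$T{\left(m,D \right)} = 6 + D$ ($T{\left(m,D \right)} = D + 6 = 6 + D$)
$r{\left(I,R \right)} = 6 + R + 2 I$ ($r{\left(I,R \right)} = \left(I + R\right) + \left(6 + I\right) = 6 + R + 2 I$)
$\frac{1}{\left(-1959 + 318\right) \left(-332\right)} - \frac{1553}{r{\left(-58,-65 \right)}} = \frac{1}{\left(-1959 + 318\right) \left(-332\right)} - \frac{1553}{6 - 65 + 2 \left(-58\right)} = \frac{1}{-1641} \left(- \frac{1}{332}\right) - \frac{1553}{6 - 65 - 116} = \left(- \frac{1}{1641}\right) \left(- \frac{1}{332}\right) - \frac{1553}{-175} = \frac{1}{544812} - - \frac{1553}{175} = \frac{1}{544812} + \frac{1553}{175} = \frac{846093211}{95342100}$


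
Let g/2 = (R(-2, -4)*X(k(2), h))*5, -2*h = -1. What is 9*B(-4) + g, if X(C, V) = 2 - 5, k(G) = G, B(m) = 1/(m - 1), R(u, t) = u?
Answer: 291/5 ≈ 58.200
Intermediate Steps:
B(m) = 1/(-1 + m)
h = ½ (h = -½*(-1) = ½ ≈ 0.50000)
X(C, V) = -3
g = 60 (g = 2*(-2*(-3)*5) = 2*(6*5) = 2*30 = 60)
9*B(-4) + g = 9/(-1 - 4) + 60 = 9/(-5) + 60 = 9*(-⅕) + 60 = -9/5 + 60 = 291/5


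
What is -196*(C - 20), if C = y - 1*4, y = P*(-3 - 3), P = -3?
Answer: 1176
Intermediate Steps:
y = 18 (y = -3*(-3 - 3) = -3*(-6) = 18)
C = 14 (C = 18 - 1*4 = 18 - 4 = 14)
-196*(C - 20) = -196*(14 - 20) = -196*(-6) = 1176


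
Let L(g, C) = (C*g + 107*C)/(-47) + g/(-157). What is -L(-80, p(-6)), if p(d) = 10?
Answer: 38630/7379 ≈ 5.2351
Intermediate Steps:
L(g, C) = -107*C/47 - g/157 - C*g/47 (L(g, C) = (107*C + C*g)*(-1/47) + g*(-1/157) = (-107*C/47 - C*g/47) - g/157 = -107*C/47 - g/157 - C*g/47)
-L(-80, p(-6)) = -(-107/47*10 - 1/157*(-80) - 1/47*10*(-80)) = -(-1070/47 + 80/157 + 800/47) = -1*(-38630/7379) = 38630/7379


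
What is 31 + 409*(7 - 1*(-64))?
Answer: 29070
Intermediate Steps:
31 + 409*(7 - 1*(-64)) = 31 + 409*(7 + 64) = 31 + 409*71 = 31 + 29039 = 29070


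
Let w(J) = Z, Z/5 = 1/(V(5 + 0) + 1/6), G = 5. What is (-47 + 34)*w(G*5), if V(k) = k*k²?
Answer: -390/751 ≈ -0.51931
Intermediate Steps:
V(k) = k³
Z = 30/751 (Z = 5/((5 + 0)³ + 1/6) = 5/(5³ + ⅙) = 5/(125 + ⅙) = 5/(751/6) = 5*(6/751) = 30/751 ≈ 0.039947)
w(J) = 30/751
(-47 + 34)*w(G*5) = (-47 + 34)*(30/751) = -13*30/751 = -390/751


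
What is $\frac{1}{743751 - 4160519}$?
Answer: $- \frac{1}{3416768} \approx -2.9267 \cdot 10^{-7}$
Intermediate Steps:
$\frac{1}{743751 - 4160519} = \frac{1}{-3416768} = - \frac{1}{3416768}$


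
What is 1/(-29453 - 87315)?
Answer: -1/116768 ≈ -8.5640e-6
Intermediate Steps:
1/(-29453 - 87315) = 1/(-116768) = -1/116768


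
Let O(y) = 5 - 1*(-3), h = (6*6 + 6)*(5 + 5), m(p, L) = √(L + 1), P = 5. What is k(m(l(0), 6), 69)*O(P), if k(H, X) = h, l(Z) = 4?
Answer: 3360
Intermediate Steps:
m(p, L) = √(1 + L)
h = 420 (h = (36 + 6)*10 = 42*10 = 420)
k(H, X) = 420
O(y) = 8 (O(y) = 5 + 3 = 8)
k(m(l(0), 6), 69)*O(P) = 420*8 = 3360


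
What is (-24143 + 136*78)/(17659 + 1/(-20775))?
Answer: -281189625/366865724 ≈ -0.76646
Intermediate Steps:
(-24143 + 136*78)/(17659 + 1/(-20775)) = (-24143 + 10608)/(17659 - 1/20775) = -13535/366865724/20775 = -13535*20775/366865724 = -281189625/366865724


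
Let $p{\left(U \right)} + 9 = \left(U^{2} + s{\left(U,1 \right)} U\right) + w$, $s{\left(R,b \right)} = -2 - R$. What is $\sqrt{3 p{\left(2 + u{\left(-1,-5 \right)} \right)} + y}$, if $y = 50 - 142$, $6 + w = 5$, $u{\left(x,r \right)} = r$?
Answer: $2 i \sqrt{26} \approx 10.198 i$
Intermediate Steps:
$w = -1$ ($w = -6 + 5 = -1$)
$y = -92$
$p{\left(U \right)} = -10 + U^{2} + U \left(-2 - U\right)$ ($p{\left(U \right)} = -9 - \left(1 - U^{2} - \left(-2 - U\right) U\right) = -9 - \left(1 - U^{2} - U \left(-2 - U\right)\right) = -9 + \left(-1 + U^{2} + U \left(-2 - U\right)\right) = -10 + U^{2} + U \left(-2 - U\right)$)
$\sqrt{3 p{\left(2 + u{\left(-1,-5 \right)} \right)} + y} = \sqrt{3 \left(-10 - 2 \left(2 - 5\right)\right) - 92} = \sqrt{3 \left(-10 - -6\right) - 92} = \sqrt{3 \left(-10 + 6\right) - 92} = \sqrt{3 \left(-4\right) - 92} = \sqrt{-12 - 92} = \sqrt{-104} = 2 i \sqrt{26}$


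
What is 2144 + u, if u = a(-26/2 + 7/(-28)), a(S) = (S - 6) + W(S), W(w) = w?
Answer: 4223/2 ≈ 2111.5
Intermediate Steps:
a(S) = -6 + 2*S (a(S) = (S - 6) + S = (-6 + S) + S = -6 + 2*S)
u = -65/2 (u = -6 + 2*(-26/2 + 7/(-28)) = -6 + 2*(-26*½ + 7*(-1/28)) = -6 + 2*(-13 - ¼) = -6 + 2*(-53/4) = -6 - 53/2 = -65/2 ≈ -32.500)
2144 + u = 2144 - 65/2 = 4223/2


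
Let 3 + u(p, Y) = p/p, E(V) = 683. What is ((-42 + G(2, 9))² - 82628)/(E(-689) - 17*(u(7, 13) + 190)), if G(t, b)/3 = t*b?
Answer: 82484/2513 ≈ 32.823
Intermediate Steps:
u(p, Y) = -2 (u(p, Y) = -3 + p/p = -3 + 1 = -2)
G(t, b) = 3*b*t (G(t, b) = 3*(t*b) = 3*(b*t) = 3*b*t)
((-42 + G(2, 9))² - 82628)/(E(-689) - 17*(u(7, 13) + 190)) = ((-42 + 3*9*2)² - 82628)/(683 - 17*(-2 + 190)) = ((-42 + 54)² - 82628)/(683 - 17*188) = (12² - 82628)/(683 - 3196) = (144 - 82628)/(-2513) = -82484*(-1/2513) = 82484/2513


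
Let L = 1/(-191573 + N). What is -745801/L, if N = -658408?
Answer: 633916679781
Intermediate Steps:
L = -1/849981 (L = 1/(-191573 - 658408) = 1/(-849981) = -1/849981 ≈ -1.1765e-6)
-745801/L = -745801/(-1/849981) = -745801*(-849981) = 633916679781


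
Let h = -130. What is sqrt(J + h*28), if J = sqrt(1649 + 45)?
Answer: sqrt(-3640 + 11*sqrt(14)) ≈ 59.99*I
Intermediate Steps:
J = 11*sqrt(14) (J = sqrt(1694) = 11*sqrt(14) ≈ 41.158)
sqrt(J + h*28) = sqrt(11*sqrt(14) - 130*28) = sqrt(11*sqrt(14) - 3640) = sqrt(-3640 + 11*sqrt(14))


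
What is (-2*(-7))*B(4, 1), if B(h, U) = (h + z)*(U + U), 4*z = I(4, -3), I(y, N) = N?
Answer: 91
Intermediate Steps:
z = -3/4 (z = (1/4)*(-3) = -3/4 ≈ -0.75000)
B(h, U) = 2*U*(-3/4 + h) (B(h, U) = (h - 3/4)*(U + U) = (-3/4 + h)*(2*U) = 2*U*(-3/4 + h))
(-2*(-7))*B(4, 1) = (-2*(-7))*((1/2)*1*(-3 + 4*4)) = 14*((1/2)*1*(-3 + 16)) = 14*((1/2)*1*13) = 14*(13/2) = 91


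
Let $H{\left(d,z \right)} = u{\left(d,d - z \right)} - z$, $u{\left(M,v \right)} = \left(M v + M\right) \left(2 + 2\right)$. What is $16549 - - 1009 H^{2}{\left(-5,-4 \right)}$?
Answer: $32693$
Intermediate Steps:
$u{\left(M,v \right)} = 4 M + 4 M v$ ($u{\left(M,v \right)} = \left(M + M v\right) 4 = 4 M + 4 M v$)
$H{\left(d,z \right)} = - z + 4 d \left(1 + d - z\right)$ ($H{\left(d,z \right)} = 4 d \left(1 + \left(d - z\right)\right) - z = 4 d \left(1 + d - z\right) - z = - z + 4 d \left(1 + d - z\right)$)
$16549 - - 1009 H^{2}{\left(-5,-4 \right)} = 16549 - - 1009 \left(\left(-1\right) \left(-4\right) + 4 \left(-5\right) \left(1 - 5 - -4\right)\right)^{2} = 16549 - - 1009 \left(4 + 4 \left(-5\right) \left(1 - 5 + 4\right)\right)^{2} = 16549 - - 1009 \left(4 + 4 \left(-5\right) 0\right)^{2} = 16549 - - 1009 \left(4 + 0\right)^{2} = 16549 - - 1009 \cdot 4^{2} = 16549 - \left(-1009\right) 16 = 16549 - -16144 = 16549 + 16144 = 32693$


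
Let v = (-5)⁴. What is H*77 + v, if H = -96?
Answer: -6767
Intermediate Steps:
v = 625
H*77 + v = -96*77 + 625 = -7392 + 625 = -6767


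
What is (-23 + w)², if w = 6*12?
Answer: 2401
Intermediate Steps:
w = 72
(-23 + w)² = (-23 + 72)² = 49² = 2401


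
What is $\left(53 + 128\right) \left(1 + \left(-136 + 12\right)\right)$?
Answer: $-22263$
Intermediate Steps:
$\left(53 + 128\right) \left(1 + \left(-136 + 12\right)\right) = 181 \left(1 - 124\right) = 181 \left(-123\right) = -22263$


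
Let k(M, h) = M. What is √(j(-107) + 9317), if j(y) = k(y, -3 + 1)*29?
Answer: √6214 ≈ 78.829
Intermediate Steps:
j(y) = 29*y (j(y) = y*29 = 29*y)
√(j(-107) + 9317) = √(29*(-107) + 9317) = √(-3103 + 9317) = √6214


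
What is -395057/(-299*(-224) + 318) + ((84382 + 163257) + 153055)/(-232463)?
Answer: -16971491061/2234766446 ≈ -7.5943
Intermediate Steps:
-395057/(-299*(-224) + 318) + ((84382 + 163257) + 153055)/(-232463) = -395057/(66976 + 318) + (247639 + 153055)*(-1/232463) = -395057/67294 + 400694*(-1/232463) = -395057*1/67294 - 57242/33209 = -395057/67294 - 57242/33209 = -16971491061/2234766446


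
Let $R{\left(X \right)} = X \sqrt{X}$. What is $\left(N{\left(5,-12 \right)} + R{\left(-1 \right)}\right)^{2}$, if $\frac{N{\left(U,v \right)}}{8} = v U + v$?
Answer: $\left(576 + i\right)^{2} \approx 3.3178 \cdot 10^{5} + 1152.0 i$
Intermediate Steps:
$N{\left(U,v \right)} = 8 v + 8 U v$ ($N{\left(U,v \right)} = 8 \left(v U + v\right) = 8 \left(U v + v\right) = 8 \left(v + U v\right) = 8 v + 8 U v$)
$R{\left(X \right)} = X^{\frac{3}{2}}$
$\left(N{\left(5,-12 \right)} + R{\left(-1 \right)}\right)^{2} = \left(8 \left(-12\right) \left(1 + 5\right) + \left(-1\right)^{\frac{3}{2}}\right)^{2} = \left(8 \left(-12\right) 6 - i\right)^{2} = \left(-576 - i\right)^{2}$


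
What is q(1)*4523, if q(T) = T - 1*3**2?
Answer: -36184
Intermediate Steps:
q(T) = -9 + T (q(T) = T - 1*9 = T - 9 = -9 + T)
q(1)*4523 = (-9 + 1)*4523 = -8*4523 = -36184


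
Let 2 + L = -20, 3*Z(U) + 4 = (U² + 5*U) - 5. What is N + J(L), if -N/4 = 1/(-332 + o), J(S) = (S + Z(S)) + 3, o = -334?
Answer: 34190/333 ≈ 102.67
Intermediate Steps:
Z(U) = -3 + U²/3 + 5*U/3 (Z(U) = -4/3 + ((U² + 5*U) - 5)/3 = -4/3 + (-5 + U² + 5*U)/3 = -4/3 + (-5/3 + U²/3 + 5*U/3) = -3 + U²/3 + 5*U/3)
L = -22 (L = -2 - 20 = -22)
J(S) = S²/3 + 8*S/3 (J(S) = (S + (-3 + S²/3 + 5*S/3)) + 3 = (-3 + S²/3 + 8*S/3) + 3 = S²/3 + 8*S/3)
N = 2/333 (N = -4/(-332 - 334) = -4/(-666) = -4*(-1/666) = 2/333 ≈ 0.0060060)
N + J(L) = 2/333 + (⅓)*(-22)*(8 - 22) = 2/333 + (⅓)*(-22)*(-14) = 2/333 + 308/3 = 34190/333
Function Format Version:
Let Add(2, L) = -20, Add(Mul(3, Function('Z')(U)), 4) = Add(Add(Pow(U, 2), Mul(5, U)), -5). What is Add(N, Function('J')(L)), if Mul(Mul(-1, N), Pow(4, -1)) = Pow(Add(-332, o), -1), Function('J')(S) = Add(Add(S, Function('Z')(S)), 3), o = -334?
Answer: Rational(34190, 333) ≈ 102.67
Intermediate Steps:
Function('Z')(U) = Add(-3, Mul(Rational(1, 3), Pow(U, 2)), Mul(Rational(5, 3), U)) (Function('Z')(U) = Add(Rational(-4, 3), Mul(Rational(1, 3), Add(Add(Pow(U, 2), Mul(5, U)), -5))) = Add(Rational(-4, 3), Mul(Rational(1, 3), Add(-5, Pow(U, 2), Mul(5, U)))) = Add(Rational(-4, 3), Add(Rational(-5, 3), Mul(Rational(1, 3), Pow(U, 2)), Mul(Rational(5, 3), U))) = Add(-3, Mul(Rational(1, 3), Pow(U, 2)), Mul(Rational(5, 3), U)))
L = -22 (L = Add(-2, -20) = -22)
Function('J')(S) = Add(Mul(Rational(1, 3), Pow(S, 2)), Mul(Rational(8, 3), S)) (Function('J')(S) = Add(Add(S, Add(-3, Mul(Rational(1, 3), Pow(S, 2)), Mul(Rational(5, 3), S))), 3) = Add(Add(-3, Mul(Rational(1, 3), Pow(S, 2)), Mul(Rational(8, 3), S)), 3) = Add(Mul(Rational(1, 3), Pow(S, 2)), Mul(Rational(8, 3), S)))
N = Rational(2, 333) (N = Mul(-4, Pow(Add(-332, -334), -1)) = Mul(-4, Pow(-666, -1)) = Mul(-4, Rational(-1, 666)) = Rational(2, 333) ≈ 0.0060060)
Add(N, Function('J')(L)) = Add(Rational(2, 333), Mul(Rational(1, 3), -22, Add(8, -22))) = Add(Rational(2, 333), Mul(Rational(1, 3), -22, -14)) = Add(Rational(2, 333), Rational(308, 3)) = Rational(34190, 333)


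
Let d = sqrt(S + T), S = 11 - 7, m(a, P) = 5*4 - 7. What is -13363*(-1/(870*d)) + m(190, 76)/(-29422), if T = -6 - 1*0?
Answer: -13/29422 - 13363*I*sqrt(2)/1740 ≈ -0.00044185 - 10.861*I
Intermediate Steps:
m(a, P) = 13 (m(a, P) = 20 - 7 = 13)
T = -6 (T = -6 + 0 = -6)
S = 4
d = I*sqrt(2) (d = sqrt(4 - 6) = sqrt(-2) = I*sqrt(2) ≈ 1.4142*I)
-13363*(-1/(870*d)) + m(190, 76)/(-29422) = -13363*I*sqrt(2)/1740 + 13/(-29422) = -13363*I*sqrt(2)/1740 + 13*(-1/29422) = -13363*I*sqrt(2)/1740 - 13/29422 = -13/29422 - 13363*I*sqrt(2)/1740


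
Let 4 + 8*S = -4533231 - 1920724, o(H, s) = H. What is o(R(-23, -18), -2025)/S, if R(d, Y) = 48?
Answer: -384/6453959 ≈ -5.9498e-5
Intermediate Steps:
S = -6453959/8 (S = -½ + (-4533231 - 1920724)/8 = -½ + (⅛)*(-6453955) = -½ - 6453955/8 = -6453959/8 ≈ -8.0675e+5)
o(R(-23, -18), -2025)/S = 48/(-6453959/8) = 48*(-8/6453959) = -384/6453959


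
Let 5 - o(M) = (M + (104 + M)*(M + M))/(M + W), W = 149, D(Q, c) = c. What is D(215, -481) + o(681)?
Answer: -1464931/830 ≈ -1765.0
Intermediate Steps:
o(M) = 5 - (M + 2*M*(104 + M))/(149 + M) (o(M) = 5 - (M + (104 + M)*(M + M))/(M + 149) = 5 - (M + (104 + M)*(2*M))/(149 + M) = 5 - (M + 2*M*(104 + M))/(149 + M))
D(215, -481) + o(681) = -481 + (745 - 204*681 - 2*681²)/(149 + 681) = -481 + (745 - 138924 - 2*463761)/830 = -481 + (745 - 138924 - 927522)/830 = -481 + (1/830)*(-1065701) = -481 - 1065701/830 = -1464931/830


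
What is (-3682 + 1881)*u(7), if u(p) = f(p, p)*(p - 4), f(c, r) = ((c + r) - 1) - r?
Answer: -32418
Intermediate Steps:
f(c, r) = -1 + c (f(c, r) = (-1 + c + r) - r = -1 + c)
u(p) = (-1 + p)*(-4 + p) (u(p) = (-1 + p)*(p - 4) = (-1 + p)*(-4 + p))
(-3682 + 1881)*u(7) = (-3682 + 1881)*((-1 + 7)*(-4 + 7)) = -10806*3 = -1801*18 = -32418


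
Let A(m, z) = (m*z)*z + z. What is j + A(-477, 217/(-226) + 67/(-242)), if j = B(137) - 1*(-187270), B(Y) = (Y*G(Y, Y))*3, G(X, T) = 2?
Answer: 35027281092454/186950929 ≈ 1.8736e+5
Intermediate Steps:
B(Y) = 6*Y (B(Y) = (Y*2)*3 = (2*Y)*3 = 6*Y)
j = 188092 (j = 6*137 - 1*(-187270) = 822 + 187270 = 188092)
A(m, z) = z + m*z² (A(m, z) = m*z² + z = z + m*z²)
j + A(-477, 217/(-226) + 67/(-242)) = 188092 + (217/(-226) + 67/(-242))*(1 - 477*(217/(-226) + 67/(-242))) = 188092 + (217*(-1/226) + 67*(-1/242))*(1 - 477*(217*(-1/226) + 67*(-1/242))) = 188092 + (-217/226 - 67/242)*(1 - 477*(-217/226 - 67/242)) = 188092 - 16914*(1 - 477*(-16914/13673))/13673 = 188092 - 16914*(1 + 8067978/13673)/13673 = 188092 - 16914/13673*8081651/13673 = 188092 - 136693045014/186950929 = 35027281092454/186950929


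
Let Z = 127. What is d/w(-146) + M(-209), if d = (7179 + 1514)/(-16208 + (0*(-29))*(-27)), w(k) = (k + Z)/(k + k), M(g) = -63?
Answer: -5484833/76988 ≈ -71.243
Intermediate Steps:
w(k) = (127 + k)/(2*k) (w(k) = (k + 127)/(k + k) = (127 + k)/((2*k)) = (127 + k)*(1/(2*k)) = (127 + k)/(2*k))
d = -8693/16208 (d = 8693/(-16208 + 0*(-27)) = 8693/(-16208 + 0) = 8693/(-16208) = 8693*(-1/16208) = -8693/16208 ≈ -0.53634)
d/w(-146) + M(-209) = -8693*(-292/(127 - 146))/16208 - 63 = -8693/(16208*((½)*(-1/146)*(-19))) - 63 = -8693/(16208*19/292) - 63 = -8693/16208*292/19 - 63 = -634589/76988 - 63 = -5484833/76988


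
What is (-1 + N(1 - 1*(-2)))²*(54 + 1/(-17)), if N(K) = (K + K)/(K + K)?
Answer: 0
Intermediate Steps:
N(K) = 1 (N(K) = (2*K)/((2*K)) = (2*K)*(1/(2*K)) = 1)
(-1 + N(1 - 1*(-2)))²*(54 + 1/(-17)) = (-1 + 1)²*(54 + 1/(-17)) = 0²*(54 - 1/17) = 0*(917/17) = 0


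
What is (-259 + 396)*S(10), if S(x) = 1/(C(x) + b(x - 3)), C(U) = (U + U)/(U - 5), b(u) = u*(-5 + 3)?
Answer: -137/10 ≈ -13.700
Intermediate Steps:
b(u) = -2*u (b(u) = u*(-2) = -2*u)
C(U) = 2*U/(-5 + U) (C(U) = (2*U)/(-5 + U) = 2*U/(-5 + U))
S(x) = 1/(6 - 2*x + 2*x/(-5 + x)) (S(x) = 1/(2*x/(-5 + x) - 2*(x - 3)) = 1/(2*x/(-5 + x) - 2*(-3 + x)) = 1/(2*x/(-5 + x) + (6 - 2*x)) = 1/(6 - 2*x + 2*x/(-5 + x)))
(-259 + 396)*S(10) = (-259 + 396)*((5 - 1*10)/(2*(15 + 10**2 - 9*10))) = 137*((5 - 10)/(2*(15 + 100 - 90))) = 137*((1/2)*(-5)/25) = 137*((1/2)*(1/25)*(-5)) = 137*(-1/10) = -137/10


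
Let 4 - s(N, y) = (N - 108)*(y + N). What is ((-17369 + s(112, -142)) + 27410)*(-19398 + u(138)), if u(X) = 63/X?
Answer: -9070097355/46 ≈ -1.9718e+8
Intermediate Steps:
s(N, y) = 4 - (-108 + N)*(N + y) (s(N, y) = 4 - (N - 108)*(y + N) = 4 - (-108 + N)*(N + y))
((-17369 + s(112, -142)) + 27410)*(-19398 + u(138)) = ((-17369 + (4 - 1*112² + 108*112 + 108*(-142) - 1*112*(-142))) + 27410)*(-19398 + 63/138) = ((-17369 + (4 - 1*12544 + 12096 - 15336 + 15904)) + 27410)*(-19398 + 63*(1/138)) = ((-17369 + (4 - 12544 + 12096 - 15336 + 15904)) + 27410)*(-19398 + 21/46) = ((-17369 + 124) + 27410)*(-892287/46) = (-17245 + 27410)*(-892287/46) = 10165*(-892287/46) = -9070097355/46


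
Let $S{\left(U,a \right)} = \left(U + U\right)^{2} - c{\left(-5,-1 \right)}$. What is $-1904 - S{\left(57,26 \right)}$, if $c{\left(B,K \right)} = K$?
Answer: $-14901$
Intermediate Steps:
$S{\left(U,a \right)} = 1 + 4 U^{2}$ ($S{\left(U,a \right)} = \left(U + U\right)^{2} - -1 = \left(2 U\right)^{2} + 1 = 4 U^{2} + 1 = 1 + 4 U^{2}$)
$-1904 - S{\left(57,26 \right)} = -1904 - \left(1 + 4 \cdot 57^{2}\right) = -1904 - \left(1 + 4 \cdot 3249\right) = -1904 - \left(1 + 12996\right) = -1904 - 12997 = -14901$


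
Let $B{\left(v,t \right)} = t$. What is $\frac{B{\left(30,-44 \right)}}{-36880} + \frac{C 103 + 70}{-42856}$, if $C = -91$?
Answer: $\frac{21561269}{98783080} \approx 0.21827$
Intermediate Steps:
$\frac{B{\left(30,-44 \right)}}{-36880} + \frac{C 103 + 70}{-42856} = - \frac{44}{-36880} + \frac{\left(-91\right) 103 + 70}{-42856} = \left(-44\right) \left(- \frac{1}{36880}\right) + \left(-9373 + 70\right) \left(- \frac{1}{42856}\right) = \frac{11}{9220} - - \frac{9303}{42856} = \frac{11}{9220} + \frac{9303}{42856} = \frac{21561269}{98783080}$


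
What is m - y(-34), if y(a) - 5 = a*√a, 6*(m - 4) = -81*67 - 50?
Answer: -5483/6 + 34*I*√34 ≈ -913.83 + 198.25*I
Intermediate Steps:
m = -5453/6 (m = 4 + (-81*67 - 50)/6 = 4 + (-5427 - 50)/6 = 4 + (⅙)*(-5477) = 4 - 5477/6 = -5453/6 ≈ -908.83)
y(a) = 5 + a^(3/2) (y(a) = 5 + a*√a = 5 + a^(3/2))
m - y(-34) = -5453/6 - (5 + (-34)^(3/2)) = -5453/6 - (5 - 34*I*√34) = -5453/6 + (-5 + 34*I*√34) = -5483/6 + 34*I*√34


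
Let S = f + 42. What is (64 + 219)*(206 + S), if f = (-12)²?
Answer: 110936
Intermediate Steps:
f = 144
S = 186 (S = 144 + 42 = 186)
(64 + 219)*(206 + S) = (64 + 219)*(206 + 186) = 283*392 = 110936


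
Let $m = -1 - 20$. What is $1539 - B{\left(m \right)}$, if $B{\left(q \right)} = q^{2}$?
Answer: $1098$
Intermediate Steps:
$m = -21$ ($m = -1 - 20 = -21$)
$1539 - B{\left(m \right)} = 1539 - \left(-21\right)^{2} = 1539 - 441 = 1098$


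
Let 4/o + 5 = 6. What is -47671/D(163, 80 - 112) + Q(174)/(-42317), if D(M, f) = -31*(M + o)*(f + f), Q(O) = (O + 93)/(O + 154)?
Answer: -82720100059/574853086016 ≈ -0.14390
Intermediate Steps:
o = 4 (o = 4/(-5 + 6) = 4/1 = 4*1 = 4)
Q(O) = (93 + O)/(154 + O)
D(M, f) = -62*f*(4 + M) (D(M, f) = -31*(M + 4)*(f + f) = -31*(4 + M)*2*f = -62*f*(4 + M))
-47671/D(163, 80 - 112) + Q(174)/(-42317) = -47671*(-1/(62*(4 + 163)*(80 - 112))) + ((93 + 174)/(154 + 174))/(-42317) = -47671/((-62*(-32)*167)) + (267/328)*(-1/42317) = -47671/331328 + ((1/328)*267)*(-1/42317) = -47671*1/331328 + (267/328)*(-1/42317) = -47671/331328 - 267/13879976 = -82720100059/574853086016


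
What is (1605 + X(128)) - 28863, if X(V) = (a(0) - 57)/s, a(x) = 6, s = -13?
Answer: -354303/13 ≈ -27254.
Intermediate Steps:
X(V) = 51/13 (X(V) = (6 - 57)/(-13) = -51*(-1/13) = 51/13)
(1605 + X(128)) - 28863 = (1605 + 51/13) - 28863 = 20916/13 - 28863 = -354303/13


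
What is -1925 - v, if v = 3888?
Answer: -5813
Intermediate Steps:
-1925 - v = -1925 - 1*3888 = -1925 - 3888 = -5813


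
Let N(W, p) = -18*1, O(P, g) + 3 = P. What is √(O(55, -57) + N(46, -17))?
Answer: √34 ≈ 5.8309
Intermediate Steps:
O(P, g) = -3 + P
N(W, p) = -18
√(O(55, -57) + N(46, -17)) = √((-3 + 55) - 18) = √(52 - 18) = √34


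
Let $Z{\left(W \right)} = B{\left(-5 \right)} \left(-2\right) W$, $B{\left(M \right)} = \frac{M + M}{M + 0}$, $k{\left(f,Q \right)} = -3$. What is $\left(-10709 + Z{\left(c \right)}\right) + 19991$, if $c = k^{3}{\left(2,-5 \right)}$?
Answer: $9390$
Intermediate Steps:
$c = -27$ ($c = \left(-3\right)^{3} = -27$)
$B{\left(M \right)} = 2$ ($B{\left(M \right)} = \frac{2 M}{M} = 2$)
$Z{\left(W \right)} = - 4 W$ ($Z{\left(W \right)} = 2 \left(-2\right) W = - 4 W$)
$\left(-10709 + Z{\left(c \right)}\right) + 19991 = \left(-10709 - -108\right) + 19991 = \left(-10709 + 108\right) + 19991 = -10601 + 19991 = 9390$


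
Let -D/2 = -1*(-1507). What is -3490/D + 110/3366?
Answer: 274520/230571 ≈ 1.1906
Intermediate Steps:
D = -3014 (D = -(-2)*(-1507) = -2*1507 = -3014)
-3490/D + 110/3366 = -3490/(-3014) + 110/3366 = -3490*(-1/3014) + 110*(1/3366) = 1745/1507 + 5/153 = 274520/230571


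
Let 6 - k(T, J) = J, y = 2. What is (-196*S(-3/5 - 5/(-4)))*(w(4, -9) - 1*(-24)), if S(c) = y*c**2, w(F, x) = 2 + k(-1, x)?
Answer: -339521/50 ≈ -6790.4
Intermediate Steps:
k(T, J) = 6 - J
w(F, x) = 8 - x (w(F, x) = 2 + (6 - x) = 8 - x)
S(c) = 2*c**2
(-196*S(-3/5 - 5/(-4)))*(w(4, -9) - 1*(-24)) = (-392*(-3/5 - 5/(-4))**2)*((8 - 1*(-9)) - 1*(-24)) = (-392*(-3*1/5 - 5*(-1/4))**2)*((8 + 9) + 24) = (-392*(-3/5 + 5/4)**2)*(17 + 24) = -392*(13/20)**2*41 = -392*169/400*41 = -196*169/200*41 = -8281/50*41 = -339521/50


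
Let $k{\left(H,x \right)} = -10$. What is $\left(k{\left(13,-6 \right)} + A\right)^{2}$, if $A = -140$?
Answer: $22500$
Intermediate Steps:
$\left(k{\left(13,-6 \right)} + A\right)^{2} = \left(-10 - 140\right)^{2} = \left(-150\right)^{2} = 22500$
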